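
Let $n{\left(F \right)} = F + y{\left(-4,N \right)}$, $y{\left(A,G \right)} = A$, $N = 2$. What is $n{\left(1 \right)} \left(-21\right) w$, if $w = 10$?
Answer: $630$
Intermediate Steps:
$n{\left(F \right)} = -4 + F$ ($n{\left(F \right)} = F - 4 = -4 + F$)
$n{\left(1 \right)} \left(-21\right) w = \left(-4 + 1\right) \left(-21\right) 10 = \left(-3\right) \left(-21\right) 10 = 63 \cdot 10 = 630$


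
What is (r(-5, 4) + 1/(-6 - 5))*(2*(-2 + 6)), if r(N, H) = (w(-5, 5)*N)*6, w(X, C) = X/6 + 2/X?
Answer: 3248/11 ≈ 295.27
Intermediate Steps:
w(X, C) = 2/X + X/6 (w(X, C) = X*(⅙) + 2/X = X/6 + 2/X = 2/X + X/6)
r(N, H) = -37*N/5 (r(N, H) = ((2/(-5) + (⅙)*(-5))*N)*6 = ((2*(-⅕) - ⅚)*N)*6 = ((-⅖ - ⅚)*N)*6 = -37*N/30*6 = -37*N/5)
(r(-5, 4) + 1/(-6 - 5))*(2*(-2 + 6)) = (-37/5*(-5) + 1/(-6 - 5))*(2*(-2 + 6)) = (37 + 1/(-11))*(2*4) = (37 - 1/11)*8 = (406/11)*8 = 3248/11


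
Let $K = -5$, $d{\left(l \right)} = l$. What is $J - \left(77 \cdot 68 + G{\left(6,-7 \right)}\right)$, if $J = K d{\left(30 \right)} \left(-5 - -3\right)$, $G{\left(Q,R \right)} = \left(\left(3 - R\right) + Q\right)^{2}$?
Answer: $-5192$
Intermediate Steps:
$G{\left(Q,R \right)} = \left(3 + Q - R\right)^{2}$
$J = 300$ ($J = \left(-5\right) 30 \left(-5 - -3\right) = - 150 \left(-5 + 3\right) = \left(-150\right) \left(-2\right) = 300$)
$J - \left(77 \cdot 68 + G{\left(6,-7 \right)}\right) = 300 - \left(77 \cdot 68 + \left(3 + 6 - -7\right)^{2}\right) = 300 - \left(5236 + \left(3 + 6 + 7\right)^{2}\right) = 300 - \left(5236 + 16^{2}\right) = 300 - \left(5236 + 256\right) = 300 - 5492 = -5192$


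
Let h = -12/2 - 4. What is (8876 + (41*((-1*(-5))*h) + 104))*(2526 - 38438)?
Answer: -248870160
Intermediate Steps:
h = -10 (h = -12/2 - 4 = -2*3 - 4 = -6 - 4 = -10)
(8876 + (41*((-1*(-5))*h) + 104))*(2526 - 38438) = (8876 + (41*(-1*(-5)*(-10)) + 104))*(2526 - 38438) = (8876 + (41*(5*(-10)) + 104))*(-35912) = (8876 + (41*(-50) + 104))*(-35912) = (8876 + (-2050 + 104))*(-35912) = (8876 - 1946)*(-35912) = 6930*(-35912) = -248870160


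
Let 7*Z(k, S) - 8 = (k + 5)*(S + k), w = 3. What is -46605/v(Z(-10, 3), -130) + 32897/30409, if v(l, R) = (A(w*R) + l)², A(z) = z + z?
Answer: 895882555628/892318320601 ≈ 1.0040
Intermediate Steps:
Z(k, S) = 8/7 + (5 + k)*(S + k)/7 (Z(k, S) = 8/7 + ((k + 5)*(S + k))/7 = 8/7 + ((5 + k)*(S + k))/7 = 8/7 + (5 + k)*(S + k)/7)
A(z) = 2*z
v(l, R) = (l + 6*R)² (v(l, R) = (2*(3*R) + l)² = (6*R + l)² = (l + 6*R)²)
-46605/v(Z(-10, 3), -130) + 32897/30409 = -46605/((8/7 + (⅐)*(-10)² + (5/7)*3 + (5/7)*(-10) + (⅐)*3*(-10)) + 6*(-130))² + 32897/30409 = -46605/((8/7 + (⅐)*100 + 15/7 - 50/7 - 30/7) - 780)² + 32897*(1/30409) = -46605/((8/7 + 100/7 + 15/7 - 50/7 - 30/7) - 780)² + 32897/30409 = -46605/(43/7 - 780)² + 32897/30409 = -46605/((-5417/7)²) + 32897/30409 = -46605/29343889/49 + 32897/30409 = -46605*49/29343889 + 32897/30409 = -2283645/29343889 + 32897/30409 = 895882555628/892318320601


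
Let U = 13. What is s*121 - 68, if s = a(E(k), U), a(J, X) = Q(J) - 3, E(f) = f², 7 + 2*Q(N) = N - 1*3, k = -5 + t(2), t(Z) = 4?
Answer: -1951/2 ≈ -975.50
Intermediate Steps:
k = -1 (k = -5 + 4 = -1)
Q(N) = -5 + N/2 (Q(N) = -7/2 + (N - 1*3)/2 = -7/2 + (N - 3)/2 = -7/2 + (-3 + N)/2 = -7/2 + (-3/2 + N/2) = -5 + N/2)
a(J, X) = -8 + J/2 (a(J, X) = (-5 + J/2) - 3 = -8 + J/2)
s = -15/2 (s = -8 + (½)*(-1)² = -8 + (½)*1 = -8 + ½ = -15/2 ≈ -7.5000)
s*121 - 68 = -15/2*121 - 68 = -1815/2 - 68 = -1951/2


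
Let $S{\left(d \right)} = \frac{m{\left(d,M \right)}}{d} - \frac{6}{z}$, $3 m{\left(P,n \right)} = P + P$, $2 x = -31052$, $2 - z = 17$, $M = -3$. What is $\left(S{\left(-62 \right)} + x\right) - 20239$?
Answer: $- \frac{536459}{15} \approx -35764.0$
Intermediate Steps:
$z = -15$ ($z = 2 - 17 = -15$)
$x = -15526$ ($x = \frac{1}{2} \left(-31052\right) = -15526$)
$m{\left(P,n \right)} = \frac{2 P}{3}$ ($m{\left(P,n \right)} = \frac{P + P}{3} = \frac{2 P}{3}$)
$S{\left(d \right)} = \frac{16}{15}$ ($S{\left(d \right)} = \frac{\frac{2}{3} d}{d} - \frac{6}{-15} = \frac{2}{3} - - \frac{2}{5} = \frac{2}{3} + \frac{2}{5} = \frac{16}{15}$)
$\left(S{\left(-62 \right)} + x\right) - 20239 = \left(\frac{16}{15} - 15526\right) - 20239 = - \frac{232874}{15} - 20239 = - \frac{536459}{15}$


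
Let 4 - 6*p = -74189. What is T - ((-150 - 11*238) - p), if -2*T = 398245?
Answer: -183989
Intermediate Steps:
p = 24731/2 (p = 2/3 - 1/6*(-74189) = 2/3 + 74189/6 = 24731/2 ≈ 12366.)
T = -398245/2 (T = -1/2*398245 = -398245/2 ≈ -1.9912e+5)
T - ((-150 - 11*238) - p) = -398245/2 - ((-150 - 11*238) - 1*24731/2) = -398245/2 - ((-150 - 2618) - 24731/2) = -398245/2 - (-2768 - 24731/2) = -398245/2 - 1*(-30267/2) = -398245/2 + 30267/2 = -183989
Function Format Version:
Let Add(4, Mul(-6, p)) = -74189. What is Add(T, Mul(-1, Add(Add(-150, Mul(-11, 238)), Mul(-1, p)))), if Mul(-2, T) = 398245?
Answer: -183989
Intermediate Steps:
p = Rational(24731, 2) (p = Add(Rational(2, 3), Mul(Rational(-1, 6), -74189)) = Add(Rational(2, 3), Rational(74189, 6)) = Rational(24731, 2) ≈ 12366.)
T = Rational(-398245, 2) (T = Mul(Rational(-1, 2), 398245) = Rational(-398245, 2) ≈ -1.9912e+5)
Add(T, Mul(-1, Add(Add(-150, Mul(-11, 238)), Mul(-1, p)))) = Add(Rational(-398245, 2), Mul(-1, Add(Add(-150, Mul(-11, 238)), Mul(-1, Rational(24731, 2))))) = Add(Rational(-398245, 2), Mul(-1, Add(Add(-150, -2618), Rational(-24731, 2)))) = Add(Rational(-398245, 2), Mul(-1, Add(-2768, Rational(-24731, 2)))) = Add(Rational(-398245, 2), Mul(-1, Rational(-30267, 2))) = Add(Rational(-398245, 2), Rational(30267, 2)) = -183989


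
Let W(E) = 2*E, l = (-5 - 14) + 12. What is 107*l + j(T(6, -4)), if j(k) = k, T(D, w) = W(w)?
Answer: -757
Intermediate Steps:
l = -7 (l = -19 + 12 = -7)
T(D, w) = 2*w
107*l + j(T(6, -4)) = 107*(-7) + 2*(-4) = -749 - 8 = -757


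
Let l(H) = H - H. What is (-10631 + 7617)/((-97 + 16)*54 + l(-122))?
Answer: 1507/2187 ≈ 0.68907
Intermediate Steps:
l(H) = 0
(-10631 + 7617)/((-97 + 16)*54 + l(-122)) = (-10631 + 7617)/((-97 + 16)*54 + 0) = -3014/(-81*54 + 0) = -3014/(-4374 + 0) = -3014/(-4374) = -3014*(-1/4374) = 1507/2187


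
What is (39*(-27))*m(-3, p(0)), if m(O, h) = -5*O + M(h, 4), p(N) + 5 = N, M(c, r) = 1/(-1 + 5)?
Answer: -64233/4 ≈ -16058.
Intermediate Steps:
M(c, r) = 1/4
p(N) = -5 + N
m(O, h) = 1/4 - 5*O (m(O, h) = -5*O + 1/4 = 1/4 - 5*O)
(39*(-27))*m(-3, p(0)) = (39*(-27))*(1/4 - 5*(-3)) = -1053*(1/4 + 15) = -1053*61/4 = -64233/4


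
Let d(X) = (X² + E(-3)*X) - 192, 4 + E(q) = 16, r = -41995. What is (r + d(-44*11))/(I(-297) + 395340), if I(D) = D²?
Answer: 62087/161183 ≈ 0.38520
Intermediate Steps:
E(q) = 12 (E(q) = -4 + 16 = 12)
d(X) = -192 + X² + 12*X (d(X) = (X² + 12*X) - 192 = -192 + X² + 12*X)
(r + d(-44*11))/(I(-297) + 395340) = (-41995 + (-192 + (-44*11)² + 12*(-44*11)))/((-297)² + 395340) = (-41995 + (-192 + (-484)² + 12*(-484)))/(88209 + 395340) = (-41995 + (-192 + 234256 - 5808))/483549 = (-41995 + 228256)*(1/483549) = 186261*(1/483549) = 62087/161183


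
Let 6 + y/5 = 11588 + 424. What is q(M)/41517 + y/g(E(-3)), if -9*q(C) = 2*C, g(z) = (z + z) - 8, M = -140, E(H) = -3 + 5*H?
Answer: -1602169805/1174338 ≈ -1364.3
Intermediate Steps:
y = 60030 (y = -30 + 5*(11588 + 424) = -30 + 5*12012 = -30 + 60060 = 60030)
g(z) = -8 + 2*z (g(z) = 2*z - 8 = -8 + 2*z)
q(C) = -2*C/9
q(M)/41517 + y/g(E(-3)) = -2/9*(-140)/41517 + 60030/(-8 + 2*(-3 + 5*(-3))) = (280/9)*(1/41517) + 60030/(-8 + 2*(-3 - 15)) = 40/53379 + 60030/(-8 + 2*(-18)) = 40/53379 + 60030/(-8 - 36) = 40/53379 + 60030/(-44) = 40/53379 + 60030*(-1/44) = 40/53379 - 30015/22 = -1602169805/1174338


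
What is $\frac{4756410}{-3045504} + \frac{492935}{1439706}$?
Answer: $- \frac{445549708435}{365385865152} \approx -1.2194$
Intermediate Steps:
$\frac{4756410}{-3045504} + \frac{492935}{1439706} = 4756410 \left(- \frac{1}{3045504}\right) + 492935 \cdot \frac{1}{1439706} = - \frac{792735}{507584} + \frac{492935}{1439706} = - \frac{445549708435}{365385865152}$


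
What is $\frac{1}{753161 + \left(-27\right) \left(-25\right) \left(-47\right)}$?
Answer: $\frac{1}{721436} \approx 1.3861 \cdot 10^{-6}$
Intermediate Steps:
$\frac{1}{753161 + \left(-27\right) \left(-25\right) \left(-47\right)} = \frac{1}{753161 + 675 \left(-47\right)} = \frac{1}{753161 - 31725} = \frac{1}{721436}$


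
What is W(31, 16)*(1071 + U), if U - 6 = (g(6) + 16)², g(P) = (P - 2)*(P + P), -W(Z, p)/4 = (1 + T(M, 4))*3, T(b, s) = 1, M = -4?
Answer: -124152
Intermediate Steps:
W(Z, p) = -24 (W(Z, p) = -4*(1 + 1)*3 = -8*3 = -4*6 = -24)
g(P) = 2*P*(-2 + P) (g(P) = (-2 + P)*(2*P) = 2*P*(-2 + P))
U = 4102 (U = 6 + (2*6*(-2 + 6) + 16)² = 6 + (2*6*4 + 16)² = 6 + (48 + 16)² = 6 + 64² = 6 + 4096 = 4102)
W(31, 16)*(1071 + U) = -24*(1071 + 4102) = -24*5173 = -124152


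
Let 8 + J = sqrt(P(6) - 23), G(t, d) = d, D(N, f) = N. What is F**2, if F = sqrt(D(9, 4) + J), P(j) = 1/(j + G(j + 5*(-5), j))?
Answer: 1 + 5*I*sqrt(33)/6 ≈ 1.0 + 4.7871*I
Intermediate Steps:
P(j) = 1/(2*j) (P(j) = 1/(j + j) = 1/(2*j))
J = -8 + 5*I*sqrt(33)/6 (J = -8 + sqrt((1/2)/6 - 23) = -8 + sqrt((1/2)*(1/6) - 23) = -8 + sqrt(1/12 - 23) = -8 + sqrt(-275/12) = -8 + 5*I*sqrt(33)/6 ≈ -8.0 + 4.7871*I)
F = sqrt(1 + 5*I*sqrt(33)/6) (F = sqrt(9 + (-8 + 5*I*sqrt(33)/6)) = sqrt(1 + 5*I*sqrt(33)/6) ≈ 1.7162 + 1.3947*I)
F**2 = (sqrt(36 + 30*I*sqrt(33))/6)**2 = 1 + 5*I*sqrt(33)/6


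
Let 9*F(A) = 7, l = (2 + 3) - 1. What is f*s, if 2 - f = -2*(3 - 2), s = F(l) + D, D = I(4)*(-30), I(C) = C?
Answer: -4292/9 ≈ -476.89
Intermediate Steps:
D = -120 (D = 4*(-30) = -120)
l = 4 (l = 5 - 1 = 4)
F(A) = 7/9 (F(A) = (⅑)*7 = 7/9)
s = -1073/9 (s = 7/9 - 120 = -1073/9 ≈ -119.22)
f = 4 (f = 2 - (-2)*(3 - 2) = 2 - (-2) = 2 - 1*(-2) = 2 + 2 = 4)
f*s = 4*(-1073/9) = -4292/9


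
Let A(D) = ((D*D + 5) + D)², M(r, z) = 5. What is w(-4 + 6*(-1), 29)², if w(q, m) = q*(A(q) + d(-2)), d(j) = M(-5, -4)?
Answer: 8154090000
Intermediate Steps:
d(j) = 5
A(D) = (5 + D + D²)² (A(D) = ((D² + 5) + D)² = ((5 + D²) + D)² = (5 + D + D²)²)
w(q, m) = q*(5 + (5 + q + q²)²) (w(q, m) = q*((5 + q + q²)² + 5) = q*(5 + (5 + q + q²)²))
w(-4 + 6*(-1), 29)² = ((-4 + 6*(-1))*(5 + (5 + (-4 + 6*(-1)) + (-4 + 6*(-1))²)²))² = ((-4 - 6)*(5 + (5 + (-4 - 6) + (-4 - 6)²)²))² = (-10*(5 + (5 - 10 + (-10)²)²))² = (-10*(5 + (5 - 10 + 100)²))² = (-10*(5 + 95²))² = (-10*(5 + 9025))² = (-10*9030)² = (-90300)² = 8154090000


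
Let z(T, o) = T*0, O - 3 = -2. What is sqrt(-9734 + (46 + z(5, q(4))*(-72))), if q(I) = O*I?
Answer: 2*I*sqrt(2422) ≈ 98.428*I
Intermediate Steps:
O = 1 (O = 3 - 2 = 1)
q(I) = I (q(I) = 1*I = I)
z(T, o) = 0
sqrt(-9734 + (46 + z(5, q(4))*(-72))) = sqrt(-9734 + (46 + 0*(-72))) = sqrt(-9734 + (46 + 0)) = sqrt(-9734 + 46) = sqrt(-9688) = 2*I*sqrt(2422)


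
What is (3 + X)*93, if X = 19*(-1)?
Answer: -1488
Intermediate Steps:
X = -19
(3 + X)*93 = (3 - 19)*93 = -16*93 = -1488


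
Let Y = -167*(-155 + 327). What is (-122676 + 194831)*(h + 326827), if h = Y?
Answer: 21509621965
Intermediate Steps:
Y = -28724 (Y = -167*172 = -28724)
h = -28724
(-122676 + 194831)*(h + 326827) = (-122676 + 194831)*(-28724 + 326827) = 72155*298103 = 21509621965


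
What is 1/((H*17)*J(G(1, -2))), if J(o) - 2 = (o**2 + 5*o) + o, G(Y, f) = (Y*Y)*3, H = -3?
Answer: -1/1479 ≈ -0.00067613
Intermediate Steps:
G(Y, f) = 3*Y**2 (G(Y, f) = Y**2*3 = 3*Y**2)
J(o) = 2 + o**2 + 6*o (J(o) = 2 + ((o**2 + 5*o) + o) = 2 + (o**2 + 6*o) = 2 + o**2 + 6*o)
1/((H*17)*J(G(1, -2))) = 1/((-3*17)*(2 + (3*1**2)**2 + 6*(3*1**2))) = 1/(-51*(2 + (3*1)**2 + 6*(3*1))) = 1/(-51*(2 + 3**2 + 6*3)) = 1/(-51*(2 + 9 + 18)) = 1/(-51*29) = 1/(-1479) = -1/1479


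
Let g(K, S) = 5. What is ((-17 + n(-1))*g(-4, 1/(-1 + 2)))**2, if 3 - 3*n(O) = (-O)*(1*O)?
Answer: 55225/9 ≈ 6136.1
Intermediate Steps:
n(O) = 1 + O**2/3 (n(O) = 1 - (-O)*1*O/3 = 1 - (-O)*O/3 = 1 - (-1)*O**2/3 = 1 + O**2/3)
((-17 + n(-1))*g(-4, 1/(-1 + 2)))**2 = ((-17 + (1 + (1/3)*(-1)**2))*5)**2 = ((-17 + (1 + (1/3)*1))*5)**2 = ((-17 + (1 + 1/3))*5)**2 = ((-17 + 4/3)*5)**2 = (-47/3*5)**2 = (-235/3)**2 = 55225/9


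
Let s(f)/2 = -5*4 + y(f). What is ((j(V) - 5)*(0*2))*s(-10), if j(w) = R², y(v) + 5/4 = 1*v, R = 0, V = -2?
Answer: 0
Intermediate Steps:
y(v) = -5/4 + v (y(v) = -5/4 + 1*v = -5/4 + v)
j(w) = 0 (j(w) = 0² = 0)
s(f) = -85/2 + 2*f (s(f) = 2*(-5*4 + (-5/4 + f)) = 2*(-20 + (-5/4 + f)) = 2*(-85/4 + f) = -85/2 + 2*f)
((j(V) - 5)*(0*2))*s(-10) = ((0 - 5)*(0*2))*(-85/2 + 2*(-10)) = (-5*0)*(-85/2 - 20) = 0*(-125/2) = 0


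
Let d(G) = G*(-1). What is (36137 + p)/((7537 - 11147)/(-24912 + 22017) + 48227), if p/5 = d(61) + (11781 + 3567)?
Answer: 65179188/27924155 ≈ 2.3342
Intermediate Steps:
d(G) = -G
p = 76435 (p = 5*(-1*61 + (11781 + 3567)) = 5*(-61 + 15348) = 5*15287 = 76435)
(36137 + p)/((7537 - 11147)/(-24912 + 22017) + 48227) = (36137 + 76435)/((7537 - 11147)/(-24912 + 22017) + 48227) = 112572/(-3610/(-2895) + 48227) = 112572/(-3610*(-1/2895) + 48227) = 112572/(722/579 + 48227) = 112572/(27924155/579) = 112572*(579/27924155) = 65179188/27924155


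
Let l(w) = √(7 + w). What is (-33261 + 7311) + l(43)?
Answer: -25950 + 5*√2 ≈ -25943.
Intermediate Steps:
(-33261 + 7311) + l(43) = (-33261 + 7311) + √(7 + 43) = -25950 + √50 = -25950 + 5*√2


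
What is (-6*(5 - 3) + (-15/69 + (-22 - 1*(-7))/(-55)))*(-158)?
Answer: 477476/253 ≈ 1887.3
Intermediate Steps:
(-6*(5 - 3) + (-15/69 + (-22 - 1*(-7))/(-55)))*(-158) = (-6*2 + (-15*1/69 + (-22 + 7)*(-1/55)))*(-158) = (-12 + (-5/23 - 15*(-1/55)))*(-158) = (-12 + (-5/23 + 3/11))*(-158) = (-12 + 14/253)*(-158) = -3022/253*(-158) = 477476/253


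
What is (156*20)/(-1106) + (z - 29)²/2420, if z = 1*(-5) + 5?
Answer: -3310127/1338260 ≈ -2.4735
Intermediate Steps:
z = 0 (z = -5 + 5 = 0)
(156*20)/(-1106) + (z - 29)²/2420 = (156*20)/(-1106) + (0 - 29)²/2420 = 3120*(-1/1106) + (-29)²*(1/2420) = -1560/553 + 841*(1/2420) = -1560/553 + 841/2420 = -3310127/1338260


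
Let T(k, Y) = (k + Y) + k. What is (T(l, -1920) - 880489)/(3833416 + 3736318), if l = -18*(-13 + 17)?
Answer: -882553/7569734 ≈ -0.11659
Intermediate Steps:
l = -72 (l = -18*4 = -72)
T(k, Y) = Y + 2*k (T(k, Y) = (Y + k) + k = Y + 2*k)
(T(l, -1920) - 880489)/(3833416 + 3736318) = ((-1920 + 2*(-72)) - 880489)/(3833416 + 3736318) = ((-1920 - 144) - 880489)/7569734 = (-2064 - 880489)*(1/7569734) = -882553*1/7569734 = -882553/7569734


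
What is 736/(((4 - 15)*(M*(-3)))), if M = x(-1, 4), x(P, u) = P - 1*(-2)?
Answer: 736/33 ≈ 22.303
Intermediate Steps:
x(P, u) = 2 + P (x(P, u) = P + 2 = 2 + P)
M = 1 (M = 2 - 1 = 1)
736/(((4 - 15)*(M*(-3)))) = 736/(((4 - 15)*(1*(-3)))) = 736/((-11*(-3))) = 736/33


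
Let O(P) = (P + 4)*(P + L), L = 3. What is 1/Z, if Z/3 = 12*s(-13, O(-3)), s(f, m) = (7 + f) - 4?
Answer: -1/360 ≈ -0.0027778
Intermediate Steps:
O(P) = (3 + P)*(4 + P) (O(P) = (P + 4)*(P + 3) = (4 + P)*(3 + P) = (3 + P)*(4 + P))
s(f, m) = 3 + f
Z = -360 (Z = 3*(12*(3 - 13)) = 3*(12*(-10)) = 3*(-120) = -360)
1/Z = 1/(-360) = -1/360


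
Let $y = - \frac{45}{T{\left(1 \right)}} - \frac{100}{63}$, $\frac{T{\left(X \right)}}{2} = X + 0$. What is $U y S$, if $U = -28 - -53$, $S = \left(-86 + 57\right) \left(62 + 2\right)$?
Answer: $\frac{70412000}{63} \approx 1.1177 \cdot 10^{6}$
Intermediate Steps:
$T{\left(X \right)} = 2 X$ ($T{\left(X \right)} = 2 \left(X + 0\right) = 2 X$)
$y = - \frac{3035}{126}$ ($y = - \frac{45}{2 \cdot 1} - \frac{100}{63} = - \frac{45}{2} - \frac{100}{63} = - \frac{3035}{126} \approx -24.087$)
$S = -1856$ ($S = \left(-29\right) 64 = -1856$)
$U = 25$ ($U = -28 + 53 = 25$)
$U y S = 25 \left(- \frac{3035}{126}\right) \left(-1856\right) = \left(- \frac{75875}{126}\right) \left(-1856\right) = \frac{70412000}{63}$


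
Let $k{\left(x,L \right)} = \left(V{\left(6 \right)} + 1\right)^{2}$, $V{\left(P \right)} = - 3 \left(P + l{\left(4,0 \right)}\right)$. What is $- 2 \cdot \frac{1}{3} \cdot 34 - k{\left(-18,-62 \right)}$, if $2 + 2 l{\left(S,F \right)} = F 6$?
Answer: $- \frac{656}{3} \approx -218.67$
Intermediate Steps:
$l{\left(S,F \right)} = -1 + 3 F$ ($l{\left(S,F \right)} = -1 + \frac{F 6}{2} = -1 + \frac{6 F}{2} = -1 + 3 F$)
$V{\left(P \right)} = 3 - 3 P$ ($V{\left(P \right)} = - 3 \left(P + \left(-1 + 3 \cdot 0\right)\right) = - 3 \left(P + \left(-1 + 0\right)\right) = - 3 \left(P - 1\right) = - 3 \left(-1 + P\right) = 3 - 3 P$)
$k{\left(x,L \right)} = 196$ ($k{\left(x,L \right)} = \left(\left(3 - 18\right) + 1\right)^{2} = \left(-15 + 1\right)^{2} = \left(-14\right)^{2} = 196$)
$- 2 \cdot \frac{1}{3} \cdot 34 - k{\left(-18,-62 \right)} = - 2 \cdot \frac{1}{3} \cdot 34 - 196 = \left(-2\right) \frac{34}{3} - 196 = - \frac{68}{3} - 196 = - \frac{656}{3}$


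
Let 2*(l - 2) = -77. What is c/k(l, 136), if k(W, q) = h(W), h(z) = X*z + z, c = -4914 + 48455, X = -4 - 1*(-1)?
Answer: 43541/73 ≈ 596.45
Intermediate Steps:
X = -3 (X = -4 + 1 = -3)
l = -73/2 (l = 2 + (½)*(-77) = 2 - 77/2 = -73/2 ≈ -36.500)
c = 43541
h(z) = -2*z (h(z) = -3*z + z = -2*z)
k(W, q) = -2*W
c/k(l, 136) = 43541/((-2*(-73/2))) = 43541/73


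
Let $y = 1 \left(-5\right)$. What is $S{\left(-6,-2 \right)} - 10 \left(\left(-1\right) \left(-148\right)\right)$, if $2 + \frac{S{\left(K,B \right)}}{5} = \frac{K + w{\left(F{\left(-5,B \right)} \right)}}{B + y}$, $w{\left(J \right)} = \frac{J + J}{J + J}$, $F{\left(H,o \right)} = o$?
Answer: $- \frac{10405}{7} \approx -1486.4$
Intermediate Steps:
$w{\left(J \right)} = 1$ ($w{\left(J \right)} = \frac{2 J}{2 J} = 2 J \frac{1}{2 J} = 1$)
$y = -5$
$S{\left(K,B \right)} = -10 + \frac{5 \left(1 + K\right)}{-5 + B}$ ($S{\left(K,B \right)} = -10 + 5 \frac{K + 1}{B - 5} = -10 + 5 \frac{1 + K}{-5 + B} = -10 + \frac{5 \left(1 + K\right)}{-5 + B}$)
$S{\left(-6,-2 \right)} - 10 \left(\left(-1\right) \left(-148\right)\right) = \frac{5 \left(11 - 6 - -4\right)}{-5 - 2} - 10 \left(\left(-1\right) \left(-148\right)\right) = \frac{5 \left(11 - 6 + 4\right)}{-7} - 1480 = 5 \left(- \frac{1}{7}\right) 9 - 1480 = - \frac{45}{7} - 1480 = - \frac{10405}{7}$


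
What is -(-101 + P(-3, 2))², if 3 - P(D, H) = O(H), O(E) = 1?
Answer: -9801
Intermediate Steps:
P(D, H) = 2 (P(D, H) = 3 - 1*1 = 3 - 1 = 2)
-(-101 + P(-3, 2))² = -(-101 + 2)² = -1*(-99)² = -1*9801 = -9801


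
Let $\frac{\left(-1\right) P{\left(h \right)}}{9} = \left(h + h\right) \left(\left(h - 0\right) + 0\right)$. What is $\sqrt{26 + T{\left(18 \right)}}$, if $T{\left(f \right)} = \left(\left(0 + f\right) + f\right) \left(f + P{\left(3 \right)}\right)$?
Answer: $i \sqrt{5158} \approx 71.819 i$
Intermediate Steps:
$P{\left(h \right)} = - 18 h^{2}$ ($P{\left(h \right)} = - 9 \left(h + h\right) \left(\left(h - 0\right) + 0\right) = - 9 \cdot 2 h \left(\left(h + 0\right) + 0\right) = - 9 \cdot 2 h \left(h + 0\right) = - 9 \cdot 2 h h = - 9 \cdot 2 h^{2} = - 18 h^{2}$)
$T{\left(f \right)} = 2 f \left(-162 + f\right)$ ($T{\left(f \right)} = \left(\left(0 + f\right) + f\right) \left(f - 18 \cdot 3^{2}\right) = \left(f + f\right) \left(f - 162\right) = 2 f \left(f - 162\right) = 2 f \left(-162 + f\right)$)
$\sqrt{26 + T{\left(18 \right)}} = \sqrt{26 + 2 \cdot 18 \left(-162 + 18\right)} = \sqrt{26 + 2 \cdot 18 \left(-144\right)} = \sqrt{26 - 5184} = \sqrt{-5158} = i \sqrt{5158}$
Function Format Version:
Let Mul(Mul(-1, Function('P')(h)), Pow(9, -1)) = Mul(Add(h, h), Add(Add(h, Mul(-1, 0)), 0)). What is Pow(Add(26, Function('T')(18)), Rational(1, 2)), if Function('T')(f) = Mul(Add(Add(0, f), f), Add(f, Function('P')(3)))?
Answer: Mul(I, Pow(5158, Rational(1, 2))) ≈ Mul(71.819, I)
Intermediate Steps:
Function('P')(h) = Mul(-18, Pow(h, 2)) (Function('P')(h) = Mul(-9, Mul(Add(h, h), Add(Add(h, Mul(-1, 0)), 0))) = Mul(-9, Mul(Mul(2, h), Add(Add(h, 0), 0))) = Mul(-9, Mul(Mul(2, h), Add(h, 0))) = Mul(-9, Mul(Mul(2, h), h)) = Mul(-9, Mul(2, Pow(h, 2))) = Mul(-18, Pow(h, 2)))
Function('T')(f) = Mul(2, f, Add(-162, f)) (Function('T')(f) = Mul(Add(Add(0, f), f), Add(f, Mul(-18, Pow(3, 2)))) = Mul(Add(f, f), Add(f, Mul(-18, 9))) = Mul(Mul(2, f), Add(f, -162)) = Mul(Mul(2, f), Add(-162, f)) = Mul(2, f, Add(-162, f)))
Pow(Add(26, Function('T')(18)), Rational(1, 2)) = Pow(Add(26, Mul(2, 18, Add(-162, 18))), Rational(1, 2)) = Pow(Add(26, Mul(2, 18, -144)), Rational(1, 2)) = Pow(Add(26, -5184), Rational(1, 2)) = Pow(-5158, Rational(1, 2)) = Mul(I, Pow(5158, Rational(1, 2)))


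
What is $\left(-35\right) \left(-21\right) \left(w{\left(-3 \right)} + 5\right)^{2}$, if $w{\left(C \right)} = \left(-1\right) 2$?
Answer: $6615$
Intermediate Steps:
$w{\left(C \right)} = -2$
$\left(-35\right) \left(-21\right) \left(w{\left(-3 \right)} + 5\right)^{2} = \left(-35\right) \left(-21\right) \left(-2 + 5\right)^{2} = 735 \cdot 3^{2} = 735 \cdot 9 = 6615$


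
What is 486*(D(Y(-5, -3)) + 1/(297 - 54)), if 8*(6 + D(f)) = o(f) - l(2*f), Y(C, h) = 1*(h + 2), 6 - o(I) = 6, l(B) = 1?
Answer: -11899/4 ≈ -2974.8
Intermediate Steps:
o(I) = 0 (o(I) = 6 - 1*6 = 6 - 6 = 0)
Y(C, h) = 2 + h (Y(C, h) = 1*(2 + h) = 2 + h)
D(f) = -49/8 (D(f) = -6 + (0 - 1*1)/8 = -6 + (0 - 1)/8 = -6 + (⅛)*(-1) = -6 - ⅛ = -49/8)
486*(D(Y(-5, -3)) + 1/(297 - 54)) = 486*(-49/8 + 1/(297 - 54)) = 486*(-49/8 + 1/243) = 486*(-11899/1944) = -11899/4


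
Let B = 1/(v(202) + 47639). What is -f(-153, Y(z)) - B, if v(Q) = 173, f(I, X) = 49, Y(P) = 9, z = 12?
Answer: -2342789/47812 ≈ -49.000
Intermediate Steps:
B = 1/47812 (B = 1/(173 + 47639) = 1/47812 ≈ 2.0915e-5)
-f(-153, Y(z)) - B = -1*49 - 1*1/47812 = -49 - 1/47812 = -2342789/47812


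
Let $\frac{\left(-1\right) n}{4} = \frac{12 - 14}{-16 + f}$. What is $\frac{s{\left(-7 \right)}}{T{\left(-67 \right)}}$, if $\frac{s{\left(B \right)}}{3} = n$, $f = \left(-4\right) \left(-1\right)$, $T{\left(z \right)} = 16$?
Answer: $- \frac{1}{8} \approx -0.125$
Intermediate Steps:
$f = 4$
$n = - \frac{2}{3}$ ($n = - 4 \frac{12 - 14}{-16 + 4} = - 4 \left(- \frac{2}{-12}\right) = - 4 \left(\left(-2\right) \left(- \frac{1}{12}\right)\right) = \left(-4\right) \frac{1}{6} = - \frac{2}{3} \approx -0.66667$)
$s{\left(B \right)} = -2$ ($s{\left(B \right)} = 3 \left(- \frac{2}{3}\right) = -2$)
$\frac{s{\left(-7 \right)}}{T{\left(-67 \right)}} = - \frac{2}{16} = \left(-2\right) \frac{1}{16} = - \frac{1}{8}$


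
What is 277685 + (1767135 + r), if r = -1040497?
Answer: 1004323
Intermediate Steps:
277685 + (1767135 + r) = 277685 + (1767135 - 1040497) = 277685 + 726638 = 1004323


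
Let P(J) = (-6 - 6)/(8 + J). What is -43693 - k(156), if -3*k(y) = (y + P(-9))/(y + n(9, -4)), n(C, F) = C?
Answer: -7209289/165 ≈ -43693.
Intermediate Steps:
P(J) = -12/(8 + J)
k(y) = -(12 + y)/(3*(9 + y)) (k(y) = -(y - 12/(8 - 9))/(3*(y + 9)) = -(y - 12/(-1))/(3*(9 + y)) = -(y - 12*(-1))/(3*(9 + y)) = -(y + 12)/(3*(9 + y)) = -(12 + y)/(3*(9 + y)))
-43693 - k(156) = -43693 - (-12 - 1*156)/(3*(9 + 156)) = -43693 - (-12 - 156)/(3*165) = -43693 - (-168)/(3*165) = -43693 - 1*(-56/165) = -43693 + 56/165 = -7209289/165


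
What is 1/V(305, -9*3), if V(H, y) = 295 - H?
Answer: -1/10 ≈ -0.10000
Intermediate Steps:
1/V(305, -9*3) = 1/(295 - 1*305) = 1/(295 - 305) = 1/(-10) = -1/10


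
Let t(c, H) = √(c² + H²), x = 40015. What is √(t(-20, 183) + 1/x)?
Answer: √(40015 + 1601200225*√33889)/40015 ≈ 13.568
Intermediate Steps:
t(c, H) = √(H² + c²)
√(t(-20, 183) + 1/x) = √(√(183² + (-20)²) + 1/40015) = √(√(33489 + 400) + 1/40015) = √(√33889 + 1/40015) = √(1/40015 + √33889)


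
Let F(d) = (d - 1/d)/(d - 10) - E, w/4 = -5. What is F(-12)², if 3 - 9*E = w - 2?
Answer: 25921/5184 ≈ 5.0002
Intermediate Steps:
w = -20 (w = 4*(-5) = -20)
E = 25/9 (E = ⅓ - (-20 - 2)/9 = ⅓ - ⅑*(-22) = ⅓ + 22/9 = 25/9 ≈ 2.7778)
F(d) = -25/9 + (d - 1/d)/(-10 + d) (F(d) = (d - 1/d)/(d - 10) - 1*25/9 = (d - 1/d)/(-10 + d) - 25/9 = -25/9 + (d - 1/d)/(-10 + d))
F(-12)² = ((⅑)*(-9 - 16*(-12)² + 250*(-12))/(-12*(-10 - 12)))² = ((⅑)*(-1/12)*(-9 - 16*144 - 3000)/(-22))² = ((⅑)*(-1/12)*(-1/22)*(-9 - 2304 - 3000))² = ((⅑)*(-1/12)*(-1/22)*(-5313))² = (-161/72)² = 25921/5184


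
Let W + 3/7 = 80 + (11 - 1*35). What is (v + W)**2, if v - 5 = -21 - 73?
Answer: 54756/49 ≈ 1117.5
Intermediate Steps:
v = -89 (v = 5 + (-21 - 73) = 5 - 94 = -89)
W = 389/7 (W = -3/7 + (80 + (11 - 1*35)) = -3/7 + (80 + (11 - 35)) = -3/7 + (80 - 24) = -3/7 + 56 = 389/7 ≈ 55.571)
(v + W)**2 = (-89 + 389/7)**2 = (-234/7)**2 = 54756/49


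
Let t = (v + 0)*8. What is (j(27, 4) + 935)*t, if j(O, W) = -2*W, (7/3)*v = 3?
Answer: 66744/7 ≈ 9534.9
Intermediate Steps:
v = 9/7 (v = (3/7)*3 = 9/7 ≈ 1.2857)
t = 72/7 (t = (9/7 + 0)*8 = (9/7)*8 = 72/7 ≈ 10.286)
(j(27, 4) + 935)*t = (-2*4 + 935)*(72/7) = (-8 + 935)*(72/7) = 927*(72/7) = 66744/7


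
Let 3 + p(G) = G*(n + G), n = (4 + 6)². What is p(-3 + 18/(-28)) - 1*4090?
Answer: -871027/196 ≈ -4444.0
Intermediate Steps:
n = 100 (n = 10² = 100)
p(G) = -3 + G*(100 + G)
p(-3 + 18/(-28)) - 1*4090 = (-3 + (-3 + 18/(-28))² + 100*(-3 + 18/(-28))) - 1*4090 = (-3 + (-3 + 18*(-1/28))² + 100*(-3 + 18*(-1/28))) - 4090 = (-3 + (-3 - 9/14)² + 100*(-3 - 9/14)) - 4090 = (-3 + (-51/14)² + 100*(-51/14)) - 4090 = (-3 + 2601/196 - 2550/7) - 4090 = -69387/196 - 4090 = -871027/196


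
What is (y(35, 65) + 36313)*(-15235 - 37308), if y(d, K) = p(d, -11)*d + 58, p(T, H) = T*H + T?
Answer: -1267389703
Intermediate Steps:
p(T, H) = T + H*T (p(T, H) = H*T + T = T + H*T)
y(d, K) = 58 - 10*d² (y(d, K) = (d*(1 - 11))*d + 58 = (d*(-10))*d + 58 = (-10*d)*d + 58 = -10*d² + 58 = 58 - 10*d²)
(y(35, 65) + 36313)*(-15235 - 37308) = ((58 - 10*35²) + 36313)*(-15235 - 37308) = ((58 - 10*1225) + 36313)*(-52543) = ((58 - 12250) + 36313)*(-52543) = (-12192 + 36313)*(-52543) = 24121*(-52543) = -1267389703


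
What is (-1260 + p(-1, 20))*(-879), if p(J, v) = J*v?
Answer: 1125120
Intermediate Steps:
(-1260 + p(-1, 20))*(-879) = (-1260 - 1*20)*(-879) = (-1260 - 20)*(-879) = -1280*(-879) = 1125120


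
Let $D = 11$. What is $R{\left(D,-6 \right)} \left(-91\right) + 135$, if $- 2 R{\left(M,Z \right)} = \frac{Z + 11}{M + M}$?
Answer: $\frac{6395}{44} \approx 145.34$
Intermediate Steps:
$R{\left(M,Z \right)} = - \frac{11 + Z}{4 M}$ ($R{\left(M,Z \right)} = - \frac{\left(Z + 11\right) \frac{1}{M + M}}{2} = - \frac{\left(11 + Z\right) \frac{1}{2 M}}{2} = - \frac{\frac{1}{2} \frac{1}{M} \left(11 + Z\right)}{2} = - \frac{11 + Z}{4 M}$)
$R{\left(D,-6 \right)} \left(-91\right) + 135 = \frac{-11 - -6}{4 \cdot 11} \left(-91\right) + 135 = \frac{1}{4} \cdot \frac{1}{11} \left(-11 + 6\right) \left(-91\right) + 135 = \frac{1}{4} \cdot \frac{1}{11} \left(-5\right) \left(-91\right) + 135 = \left(- \frac{5}{44}\right) \left(-91\right) + 135 = \frac{455}{44} + 135 = \frac{6395}{44}$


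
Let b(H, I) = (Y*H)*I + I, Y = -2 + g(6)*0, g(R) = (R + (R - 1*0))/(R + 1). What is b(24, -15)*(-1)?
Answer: -705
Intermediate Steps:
g(R) = 2*R/(1 + R) (g(R) = (R + (R + 0))/(1 + R) = (R + R)/(1 + R) = (2*R)/(1 + R) = 2*R/(1 + R))
Y = -2 (Y = -2 + (2*6/(1 + 6))*0 = -2 + (2*6/7)*0 = -2 + (2*6*(⅐))*0 = -2 + (12/7)*0 = -2 + 0 = -2)
b(H, I) = I - 2*H*I (b(H, I) = (-2*H)*I + I = -2*H*I + I = I - 2*H*I)
b(24, -15)*(-1) = -15*(1 - 2*24)*(-1) = -15*(1 - 48)*(-1) = -15*(-47)*(-1) = 705*(-1) = -705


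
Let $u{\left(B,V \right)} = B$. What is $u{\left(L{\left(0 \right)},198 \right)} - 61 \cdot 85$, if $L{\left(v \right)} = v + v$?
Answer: $-5185$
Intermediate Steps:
$L{\left(v \right)} = 2 v$
$u{\left(L{\left(0 \right)},198 \right)} - 61 \cdot 85 = 2 \cdot 0 - 61 \cdot 85 = 0 - 5185 = -5185$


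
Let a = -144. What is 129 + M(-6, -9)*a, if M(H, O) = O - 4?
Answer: 2001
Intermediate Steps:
M(H, O) = -4 + O
129 + M(-6, -9)*a = 129 + (-4 - 9)*(-144) = 129 - 13*(-144) = 129 + 1872 = 2001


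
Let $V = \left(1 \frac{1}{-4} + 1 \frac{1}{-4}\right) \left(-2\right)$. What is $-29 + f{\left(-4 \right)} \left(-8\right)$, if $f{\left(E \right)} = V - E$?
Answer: $-69$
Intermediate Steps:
$V = 1$ ($V = \left(1 \left(- \frac{1}{4}\right) + 1 \left(- \frac{1}{4}\right)\right) \left(-2\right) = \left(- \frac{1}{4} - \frac{1}{4}\right) \left(-2\right) = \left(- \frac{1}{2}\right) \left(-2\right) = 1$)
$f{\left(E \right)} = 1 - E$
$-29 + f{\left(-4 \right)} \left(-8\right) = -29 + \left(1 - -4\right) \left(-8\right) = -29 + \left(1 + 4\right) \left(-8\right) = -29 + 5 \left(-8\right) = -29 - 40 = -69$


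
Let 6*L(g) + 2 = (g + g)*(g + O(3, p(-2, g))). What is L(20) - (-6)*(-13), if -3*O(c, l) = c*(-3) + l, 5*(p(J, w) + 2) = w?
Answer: 635/9 ≈ 70.556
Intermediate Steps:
p(J, w) = -2 + w/5
O(c, l) = c - l/3 (O(c, l) = -(c*(-3) + l)/3 = -(-3*c + l)/3 = -(l - 3*c)/3 = c - l/3)
L(g) = -1/3 + g*(11/3 + 14*g/15)/3 (L(g) = -1/3 + ((g + g)*(g + (3 - (-2 + g/5)/3)))/6 = -1/3 + ((2*g)*(g + (3 + (2/3 - g/15))))/6 = -1/3 + ((2*g)*(g + (11/3 - g/15)))/6 = -1/3 + ((2*g)*(11/3 + 14*g/15))/6 = -1/3 + (2*g*(11/3 + 14*g/15))/6 = -1/3 + g*(11/3 + 14*g/15)/3)
L(20) - (-6)*(-13) = (-1/3 + (11/9)*20 + (14/45)*20**2) - (-6)*(-13) = (-1/3 + 220/9 + (14/45)*400) - 1*78 = (-1/3 + 220/9 + 1120/9) - 78 = 1337/9 - 78 = 635/9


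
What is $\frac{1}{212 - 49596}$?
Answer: $- \frac{1}{49384} \approx -2.0249 \cdot 10^{-5}$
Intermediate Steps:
$\frac{1}{212 - 49596} = \frac{1}{-49384} = - \frac{1}{49384}$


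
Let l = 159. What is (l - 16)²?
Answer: 20449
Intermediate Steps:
(l - 16)² = (159 - 16)² = 143² = 20449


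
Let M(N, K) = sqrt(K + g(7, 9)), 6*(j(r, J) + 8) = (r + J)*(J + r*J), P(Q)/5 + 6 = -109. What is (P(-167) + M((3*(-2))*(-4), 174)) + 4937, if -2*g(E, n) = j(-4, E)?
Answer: 4362 + sqrt(733)/2 ≈ 4375.5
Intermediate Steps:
P(Q) = -575 (P(Q) = -30 + 5*(-109) = -30 - 545 = -575)
j(r, J) = -8 + (J + r)*(J + J*r)/6 (j(r, J) = -8 + ((r + J)*(J + r*J))/6 = -8 + ((J + r)*(J + J*r))/6 = -8 + (J + r)*(J + J*r)/6)
g(E, n) = 4 - E + E**2/4 (g(E, n) = -(-8 + E**2/6 + (1/6)*E*(-4) + (1/6)*E*(-4)**2 + (1/6)*(-4)*E**2)/2 = -(-8 + E**2/6 - 2*E/3 + (1/6)*E*16 - 2*E**2/3)/2 = -(-8 + E**2/6 - 2*E/3 + 8*E/3 - 2*E**2/3)/2 = -(-8 + 2*E - E**2/2)/2 = 4 - E + E**2/4)
M(N, K) = sqrt(37/4 + K) (M(N, K) = sqrt(K + (4 - 1*7 + (1/4)*7**2)) = sqrt(K + (4 - 7 + (1/4)*49)) = sqrt(K + (4 - 7 + 49/4)) = sqrt(K + 37/4) = sqrt(37/4 + K))
(P(-167) + M((3*(-2))*(-4), 174)) + 4937 = (-575 + sqrt(37 + 4*174)/2) + 4937 = (-575 + sqrt(37 + 696)/2) + 4937 = (-575 + sqrt(733)/2) + 4937 = 4362 + sqrt(733)/2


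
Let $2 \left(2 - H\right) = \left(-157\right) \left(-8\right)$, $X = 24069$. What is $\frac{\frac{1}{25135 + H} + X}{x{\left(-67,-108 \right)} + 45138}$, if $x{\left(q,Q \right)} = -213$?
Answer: $\frac{589907122}{1101066825} \approx 0.53576$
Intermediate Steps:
$H = -626$ ($H = 2 - \frac{\left(-157\right) \left(-8\right)}{2} = 2 - 628 = -626$)
$\frac{\frac{1}{25135 + H} + X}{x{\left(-67,-108 \right)} + 45138} = \frac{\frac{1}{25135 - 626} + 24069}{-213 + 45138} = \frac{\frac{1}{24509} + 24069}{44925} = \left(\frac{1}{24509} + 24069\right) \frac{1}{44925} = \frac{589907122}{24509} \cdot \frac{1}{44925} = \frac{589907122}{1101066825}$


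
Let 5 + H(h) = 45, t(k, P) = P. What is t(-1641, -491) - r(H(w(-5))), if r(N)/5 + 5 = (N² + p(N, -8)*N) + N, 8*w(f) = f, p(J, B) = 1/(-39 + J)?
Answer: -8866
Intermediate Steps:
w(f) = f/8
H(h) = 40 (H(h) = -5 + 45 = 40)
r(N) = -25 + 5*N + 5*N² + 5*N/(-39 + N) (r(N) = -25 + 5*((N² + N/(-39 + N)) + N) = -25 + 5*(N + N² + N/(-39 + N)) = -25 + (5*N + 5*N² + 5*N/(-39 + N)) = -25 + 5*N + 5*N² + 5*N/(-39 + N))
t(-1641, -491) - r(H(w(-5))) = -491 - 5*(40 + (-39 + 40)*(-5 + 40 + 40²))/(-39 + 40) = -491 - 5*(40 + 1*(-5 + 40 + 1600))/1 = -491 - 5*(40 + 1*1635) = -491 - 5*(40 + 1635) = -491 - 5*1675 = -491 - 1*8375 = -491 - 8375 = -8866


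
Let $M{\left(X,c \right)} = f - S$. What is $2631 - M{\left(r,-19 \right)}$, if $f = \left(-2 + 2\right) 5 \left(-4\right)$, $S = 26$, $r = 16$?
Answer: $2657$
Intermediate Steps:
$f = 0$ ($f = 0 \cdot 5 \left(-4\right) = 0 \left(-4\right) = 0$)
$M{\left(X,c \right)} = -26$ ($M{\left(X,c \right)} = 0 - 26 = -26$)
$2631 - M{\left(r,-19 \right)} = 2631 - -26 = 2631 + 26 = 2657$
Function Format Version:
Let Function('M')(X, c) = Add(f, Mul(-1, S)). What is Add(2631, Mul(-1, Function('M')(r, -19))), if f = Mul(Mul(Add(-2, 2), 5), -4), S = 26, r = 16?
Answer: 2657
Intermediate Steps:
f = 0 (f = Mul(Mul(0, 5), -4) = Mul(0, -4) = 0)
Function('M')(X, c) = -26 (Function('M')(X, c) = Add(0, Mul(-1, 26)) = Add(0, -26) = -26)
Add(2631, Mul(-1, Function('M')(r, -19))) = Add(2631, Mul(-1, -26)) = Add(2631, 26) = 2657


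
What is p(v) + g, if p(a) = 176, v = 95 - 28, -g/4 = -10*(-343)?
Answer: -13544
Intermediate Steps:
g = -13720 (g = -(-40)*(-343) = -4*3430 = -13720)
v = 67
p(v) + g = 176 - 13720 = -13544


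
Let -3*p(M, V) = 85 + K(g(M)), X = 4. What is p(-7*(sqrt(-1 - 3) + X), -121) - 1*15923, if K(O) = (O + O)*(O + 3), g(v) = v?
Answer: -48862/3 - 1484*I/3 ≈ -16287.0 - 494.67*I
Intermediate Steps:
K(O) = 2*O*(3 + O) (K(O) = (2*O)*(3 + O) = 2*O*(3 + O))
p(M, V) = -85/3 - 2*M*(3 + M)/3 (p(M, V) = -(85 + 2*M*(3 + M))/3 = -85/3 - 2*M*(3 + M)/3)
p(-7*(sqrt(-1 - 3) + X), -121) - 1*15923 = (-85/3 - 2*(-7*(sqrt(-1 - 3) + 4))*(3 - 7*(sqrt(-1 - 3) + 4))/3) - 1*15923 = (-85/3 - 2*(-7*(sqrt(-4) + 4))*(3 - 7*(sqrt(-4) + 4))/3) - 15923 = (-85/3 - 2*(-7*(2*I + 4))*(3 - 7*(2*I + 4))/3) - 15923 = (-85/3 - 2*(-7*(4 + 2*I))*(3 - 7*(4 + 2*I))/3) - 15923 = (-85/3 - 2*(-28 - 14*I)*(3 + (-28 - 14*I))/3) - 15923 = (-85/3 - 2*(-28 - 14*I)*(-25 - 14*I)/3) - 15923 = -47854/3 - 2*(-28 - 14*I)*(-25 - 14*I)/3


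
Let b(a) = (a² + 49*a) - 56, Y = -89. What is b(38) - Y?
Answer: 3339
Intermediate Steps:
b(a) = -56 + a² + 49*a
b(38) - Y = (-56 + 38² + 49*38) - 1*(-89) = (-56 + 1444 + 1862) + 89 = 3250 + 89 = 3339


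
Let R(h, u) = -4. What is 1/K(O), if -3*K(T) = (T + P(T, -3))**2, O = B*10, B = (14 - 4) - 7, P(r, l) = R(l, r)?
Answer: -3/676 ≈ -0.0044379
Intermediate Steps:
P(r, l) = -4
B = 3 (B = 10 - 7 = 3)
O = 30 (O = 3*10 = 30)
K(T) = -(-4 + T)**2/3 (K(T) = -(T - 4)**2/3 = -(-4 + T)**2/3)
1/K(O) = 1/(-(-4 + 30)**2/3) = 1/(-1/3*26**2) = 1/(-1/3*676) = 1/(-676/3) = -3/676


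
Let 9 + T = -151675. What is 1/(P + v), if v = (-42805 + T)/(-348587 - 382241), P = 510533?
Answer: 16996/8677023391 ≈ 1.9587e-6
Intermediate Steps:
T = -151684 (T = -9 - 151675 = -151684)
v = 4523/16996 (v = (-42805 - 151684)/(-348587 - 382241) = -194489/(-730828) = -194489*(-1/730828) = 4523/16996 ≈ 0.26612)
1/(P + v) = 1/(510533 + 4523/16996) = 1/(8677023391/16996) = 16996/8677023391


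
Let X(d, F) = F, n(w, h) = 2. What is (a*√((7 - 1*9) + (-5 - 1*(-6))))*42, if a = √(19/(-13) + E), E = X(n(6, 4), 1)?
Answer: -42*√78/13 ≈ -28.533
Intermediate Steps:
E = 1
a = I*√78/13 (a = √(19/(-13) + 1) = √(19*(-1/13) + 1) = √(-19/13 + 1) = √(-6/13) = I*√78/13 ≈ 0.67937*I)
(a*√((7 - 1*9) + (-5 - 1*(-6))))*42 = ((I*√78/13)*√((7 - 1*9) + (-5 - 1*(-6))))*42 = ((I*√78/13)*√((7 - 9) + (-5 + 6)))*42 = ((I*√78/13)*√(-2 + 1))*42 = ((I*√78/13)*√(-1))*42 = ((I*√78/13)*I)*42 = -√78/13*42 = -42*√78/13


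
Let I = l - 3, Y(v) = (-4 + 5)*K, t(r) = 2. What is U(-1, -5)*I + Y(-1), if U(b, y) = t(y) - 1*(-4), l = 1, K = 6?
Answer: -6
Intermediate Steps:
U(b, y) = 6 (U(b, y) = 2 - 1*(-4) = 2 + 4 = 6)
Y(v) = 6 (Y(v) = (-4 + 5)*6 = 1*6 = 6)
I = -2 (I = 1 - 3 = -2)
U(-1, -5)*I + Y(-1) = 6*(-2) + 6 = -12 + 6 = -6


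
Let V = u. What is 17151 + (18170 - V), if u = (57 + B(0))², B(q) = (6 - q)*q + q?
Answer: 32072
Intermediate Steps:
B(q) = q + q*(6 - q) (B(q) = q*(6 - q) + q = q + q*(6 - q))
u = 3249 (u = (57 + 0*(7 - 1*0))² = (57 + 0*(7 + 0))² = (57 + 0*7)² = (57 + 0)² = 57² = 3249)
V = 3249
17151 + (18170 - V) = 17151 + (18170 - 1*3249) = 17151 + (18170 - 3249) = 17151 + 14921 = 32072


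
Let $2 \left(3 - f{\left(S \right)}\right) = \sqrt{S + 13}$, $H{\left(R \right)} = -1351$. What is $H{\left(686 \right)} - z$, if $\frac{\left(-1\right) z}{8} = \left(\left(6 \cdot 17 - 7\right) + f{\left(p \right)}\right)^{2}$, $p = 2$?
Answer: $75511 - 784 \sqrt{15} \approx 72475.0$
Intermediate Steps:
$f{\left(S \right)} = 3 - \frac{\sqrt{13 + S}}{2}$ ($f{\left(S \right)} = 3 - \frac{\sqrt{S + 13}}{2} = 3 - \frac{\sqrt{13 + S}}{2}$)
$z = - 8 \left(98 - \frac{\sqrt{15}}{2}\right)^{2}$ ($z = - 8 \left(\left(6 \cdot 17 - 7\right) + \left(3 - \frac{\sqrt{13 + 2}}{2}\right)\right)^{2} = - 8 \left(\left(102 - 7\right) + \left(3 - \frac{\sqrt{15}}{2}\right)\right)^{2} = - 8 \left(95 + \left(3 - \frac{\sqrt{15}}{2}\right)\right)^{2} = - 8 \left(98 - \frac{\sqrt{15}}{2}\right)^{2} \approx -73826.0$)
$H{\left(686 \right)} - z = -1351 - \left(-76862 + 784 \sqrt{15}\right) = -1351 + \left(76862 - 784 \sqrt{15}\right) = 75511 - 784 \sqrt{15}$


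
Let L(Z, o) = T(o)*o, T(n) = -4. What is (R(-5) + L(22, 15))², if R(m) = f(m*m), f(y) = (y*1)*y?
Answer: 319225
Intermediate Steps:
f(y) = y² (f(y) = y*y = y²)
L(Z, o) = -4*o
R(m) = m⁴ (R(m) = (m*m)² = (m²)² = m⁴)
(R(-5) + L(22, 15))² = ((-5)⁴ - 4*15)² = (625 - 60)² = 565² = 319225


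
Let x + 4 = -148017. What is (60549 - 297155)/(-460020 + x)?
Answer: 236606/608041 ≈ 0.38913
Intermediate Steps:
x = -148021 (x = -4 - 148017 = -148021)
(60549 - 297155)/(-460020 + x) = (60549 - 297155)/(-460020 - 148021) = -236606/(-608041) = -236606*(-1/608041) = 236606/608041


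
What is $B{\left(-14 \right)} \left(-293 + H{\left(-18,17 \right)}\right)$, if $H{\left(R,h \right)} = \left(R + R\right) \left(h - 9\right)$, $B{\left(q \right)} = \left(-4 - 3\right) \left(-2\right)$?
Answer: $-8134$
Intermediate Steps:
$B{\left(q \right)} = 14$ ($B{\left(q \right)} = \left(-7\right) \left(-2\right) = 14$)
$H{\left(R,h \right)} = 2 R \left(-9 + h\right)$
$B{\left(-14 \right)} \left(-293 + H{\left(-18,17 \right)}\right) = 14 \left(-293 + 2 \left(-18\right) \left(-9 + 17\right)\right) = 14 \left(-293 + 2 \left(-18\right) 8\right) = 14 \left(-293 - 288\right) = 14 \left(-581\right) = -8134$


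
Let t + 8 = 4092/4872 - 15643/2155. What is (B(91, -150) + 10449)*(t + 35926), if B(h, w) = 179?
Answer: 166966515219618/437465 ≈ 3.8167e+8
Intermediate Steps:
t = -12615643/874930 (t = -8 + (4092/4872 - 15643/2155) = -8 + (4092*(1/4872) - 15643*1/2155) = -8 + (341/406 - 15643/2155) = -8 - 5616203/874930 = -12615643/874930 ≈ -14.419)
(B(91, -150) + 10449)*(t + 35926) = (179 + 10449)*(-12615643/874930 + 35926) = 10628*(31420119537/874930) = 166966515219618/437465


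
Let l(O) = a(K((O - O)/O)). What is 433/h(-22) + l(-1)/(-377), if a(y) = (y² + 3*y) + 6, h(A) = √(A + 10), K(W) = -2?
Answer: -4/377 - 433*I*√3/6 ≈ -0.01061 - 125.0*I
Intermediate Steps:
h(A) = √(10 + A)
a(y) = 6 + y² + 3*y
l(O) = 4 (l(O) = 6 + (-2)² + 3*(-2) = 6 + 4 - 6 = 4)
433/h(-22) + l(-1)/(-377) = 433/(√(10 - 22)) + 4/(-377) = 433/(√(-12)) + 4*(-1/377) = 433/((2*I*√3)) - 4/377 = 433*(-I*√3/6) - 4/377 = -433*I*√3/6 - 4/377 = -4/377 - 433*I*√3/6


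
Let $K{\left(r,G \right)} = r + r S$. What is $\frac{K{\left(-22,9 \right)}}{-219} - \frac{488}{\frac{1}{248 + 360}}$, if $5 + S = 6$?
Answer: $- \frac{64978132}{219} \approx -2.967 \cdot 10^{5}$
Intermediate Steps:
$S = 1$ ($S = -5 + 6 = 1$)
$K{\left(r,G \right)} = 2 r$ ($K{\left(r,G \right)} = r + r 1 = r + r = 2 r$)
$\frac{K{\left(-22,9 \right)}}{-219} - \frac{488}{\frac{1}{248 + 360}} = \frac{2 \left(-22\right)}{-219} - \frac{488}{\frac{1}{248 + 360}} = \left(-44\right) \left(- \frac{1}{219}\right) - \frac{488}{\frac{1}{608}} = \frac{44}{219} - 488 \frac{1}{\frac{1}{608}} = \frac{44}{219} - 296704 = - \frac{64978132}{219}$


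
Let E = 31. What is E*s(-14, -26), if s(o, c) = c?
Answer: -806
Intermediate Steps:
E*s(-14, -26) = 31*(-26) = -806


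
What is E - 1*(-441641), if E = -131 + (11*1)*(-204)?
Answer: 439266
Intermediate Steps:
E = -2375 (E = -131 + 11*(-204) = -131 - 2244 = -2375)
E - 1*(-441641) = -2375 - 1*(-441641) = -2375 + 441641 = 439266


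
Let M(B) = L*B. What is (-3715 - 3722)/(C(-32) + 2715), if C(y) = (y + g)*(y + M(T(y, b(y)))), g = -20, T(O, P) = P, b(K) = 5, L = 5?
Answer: -7437/3079 ≈ -2.4154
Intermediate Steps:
M(B) = 5*B
C(y) = (-20 + y)*(25 + y) (C(y) = (y - 20)*(y + 5*5) = (-20 + y)*(y + 25) = (-20 + y)*(25 + y))
(-3715 - 3722)/(C(-32) + 2715) = (-3715 - 3722)/((-500 + (-32)**2 + 5*(-32)) + 2715) = -7437/((-500 + 1024 - 160) + 2715) = -7437/(364 + 2715) = -7437/3079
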